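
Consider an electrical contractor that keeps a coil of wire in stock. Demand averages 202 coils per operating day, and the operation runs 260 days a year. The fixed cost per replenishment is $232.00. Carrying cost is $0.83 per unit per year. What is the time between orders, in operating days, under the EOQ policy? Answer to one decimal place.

T ≈ 26.8 days

Annual demand D = 202 × 260 = 52,520.
EOQ = √(2DS/H) = √(2 × 52,520 × 232 / 0.83) ≈ 5418.54.
Cycle time = Q*/D × 260 = 5418.54 / 52,520 × 260 ≈ 26.824 days.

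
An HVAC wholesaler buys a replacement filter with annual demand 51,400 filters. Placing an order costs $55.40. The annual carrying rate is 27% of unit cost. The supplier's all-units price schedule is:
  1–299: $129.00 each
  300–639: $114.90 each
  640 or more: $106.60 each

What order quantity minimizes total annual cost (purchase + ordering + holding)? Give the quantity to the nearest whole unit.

Holding cost per unit per year at price C is H = 0.27·C.
Evaluate total cost at each tier's feasible EOQ or, if the EOQ is below the tier, at the tier's minimum quantity.
Tier 1 ($129.00): EOQ = 404.4 exceeds tier's upper bound 299, so this tier is dominated.
EOQ at $114.90 = 428.5 (feasible in tier 2): TC = 51,400×$114.90 + (51,400/428.5)×55.4 + (428.5/2)×0.27×$114.90 = $5,919,152.09.
EOQ at $106.60 = 444.8 < 640, so use break Q=640: TC = 51,400×$106.60 + (51,400/640.0)×55.4 + (640.0/2)×0.27×$106.60 = $5,492,899.55.
Lowest total cost is $5,492,899.55 at Q = 640.0.

Q* ≈ 640 filters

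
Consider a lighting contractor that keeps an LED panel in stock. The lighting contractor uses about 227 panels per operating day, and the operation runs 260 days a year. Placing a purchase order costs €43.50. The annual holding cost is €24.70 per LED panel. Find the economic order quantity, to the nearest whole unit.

Q* ≈ 456 panels

Annual demand D = 227 × 260 = 59,020.
EOQ = √(2DS / H) = √(2 × 59,020 × 43.5 / 24.7).
= √(5,134,740 / 24.7) = √207,884.2105 ≈ 455.943.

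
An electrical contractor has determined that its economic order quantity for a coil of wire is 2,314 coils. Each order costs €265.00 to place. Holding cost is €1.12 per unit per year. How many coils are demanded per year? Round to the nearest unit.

D ≈ 11,315 coils per year

The basic EOQ model gives Q* = √(2DS/H); rearrange for the unknown.
From Q* = √(2DS/H): D = Q*²H / (2S) = 2,314² × 1.12 / (2 × 265) = 11315.373.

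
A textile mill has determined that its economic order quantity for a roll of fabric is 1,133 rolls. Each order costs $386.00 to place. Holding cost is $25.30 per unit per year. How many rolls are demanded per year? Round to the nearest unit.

D ≈ 42,069 rolls per year

Invert the EOQ relation Q*² = 2DS/H.
From Q* = √(2DS/H): D = Q*²H / (2S) = 1,133² × 25.3 / (2 × 386) = 42069.083.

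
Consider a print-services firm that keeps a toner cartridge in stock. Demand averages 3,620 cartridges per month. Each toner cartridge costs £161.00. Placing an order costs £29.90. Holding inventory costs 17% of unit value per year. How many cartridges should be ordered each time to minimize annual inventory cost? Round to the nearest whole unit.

Annual demand D = 3,620 × 12 = 43,440.
Holding cost H = 0.17 × £161.00 = £27.3700 per unit per year.
EOQ = √(2DS / H) = √(2 × 43,440 × 29.9 / 27.37).
= √(2,597,712 / 27.37) = √94,910.9244 ≈ 308.076.

Q* ≈ 308 cartridges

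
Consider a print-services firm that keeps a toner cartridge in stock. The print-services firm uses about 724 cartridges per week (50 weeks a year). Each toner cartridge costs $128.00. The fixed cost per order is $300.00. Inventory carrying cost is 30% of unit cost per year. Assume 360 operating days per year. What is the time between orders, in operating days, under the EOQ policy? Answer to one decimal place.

Annual demand D = 724 × 50 = 36,200.
Holding cost H = 0.30 × $128.00 = $38.4000 per unit per year.
Q* = √(2DS/H) = √(2 × 36,200 × 300 / 38.4) ≈ 752.08.
Cycle time = Q*/D × 360 = 752.08 / 36,200 × 360 ≈ 7.479 days.

T ≈ 7.5 days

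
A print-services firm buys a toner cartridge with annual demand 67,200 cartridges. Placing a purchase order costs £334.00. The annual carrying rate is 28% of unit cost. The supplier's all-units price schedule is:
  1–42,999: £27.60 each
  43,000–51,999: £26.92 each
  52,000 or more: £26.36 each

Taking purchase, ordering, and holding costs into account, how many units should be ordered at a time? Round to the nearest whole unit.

Holding cost per unit per year at price C is H = 0.28·C.
Candidates are each tier's EOQ (if it falls in that tier) and each price-break quantity.
EOQ at £27.60 = 2410.1 (feasible in tier 1): TC = 67,200×£27.60 + (67,200/2410.1)×334 + (2410.1/2)×0.28×£27.60 = £1,873,345.43.
EOQ at £26.92 = 2440.4 < 43000, so use break Q=43000: TC = 67,200×£26.92 + (67,200/43000.0)×334 + (43000.0/2)×0.28×£26.92 = £1,971,604.37.
EOQ at £26.36 = 2466.2 < 52000, so use break Q=52000: TC = 67,200×£26.36 + (67,200/52000.0)×334 + (52000.0/2)×0.28×£26.36 = £1,963,724.43.
Lowest total cost is £1,873,345.43 at Q = 2410.1.

Q* ≈ 2,410 cartridges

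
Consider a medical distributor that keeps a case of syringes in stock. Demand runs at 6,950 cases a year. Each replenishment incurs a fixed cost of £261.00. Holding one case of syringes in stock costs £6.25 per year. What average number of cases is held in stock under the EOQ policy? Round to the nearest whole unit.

The optimal lot size = √(2DS/H) = √(2 × 6,950 × 261 / 6.25) ≈ 761.88.
Average inventory = Q*/2 ≈ 761.88 / 2 = 380.941.

Average inventory ≈ 381 cases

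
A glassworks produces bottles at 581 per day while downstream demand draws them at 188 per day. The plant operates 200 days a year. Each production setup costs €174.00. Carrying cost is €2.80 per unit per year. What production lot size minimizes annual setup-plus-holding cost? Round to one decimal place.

Annual demand D = 188 × 200 = 37,600.
Production build-up factor (1 − d/p) = 1 − 188/581 = 0.6764.
Q* = √(2DS / (H(1 − d/p))) = √(2 × 37,600 × 174 / (2.8 × 0.6764)).
= √(13,084,800 / 1.894) ≈ 2628.429.

Q* ≈ 2,628.4 bottles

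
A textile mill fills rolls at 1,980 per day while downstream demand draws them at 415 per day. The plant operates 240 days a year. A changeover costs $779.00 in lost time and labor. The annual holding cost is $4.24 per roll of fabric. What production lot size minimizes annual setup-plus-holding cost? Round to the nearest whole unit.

Q* ≈ 6,805 rolls

Annual demand D = 415 × 240 = 99,600.
Production build-up factor (1 − d/p) = 1 − 415/1,980 = 0.7904.
Q* = √(2DS / (H(1 − d/p))) = √(2 × 99,600 × 779 / (4.24 × 0.7904)).
= √(155,176,800 / 3.3513) ≈ 6804.652.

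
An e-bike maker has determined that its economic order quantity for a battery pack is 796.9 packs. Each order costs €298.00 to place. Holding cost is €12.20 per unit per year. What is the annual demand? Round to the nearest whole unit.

D ≈ 12,999 packs per year

Squaring Q* = √(2DS/H) gives Q*² = 2DS/H.
From Q* = √(2DS/H): D = Q*²H / (2S) = 796.9² × 12.2 / (2 × 298) = 12999.338.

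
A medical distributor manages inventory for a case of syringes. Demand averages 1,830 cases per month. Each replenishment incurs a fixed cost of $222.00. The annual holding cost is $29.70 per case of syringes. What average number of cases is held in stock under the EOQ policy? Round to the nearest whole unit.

Average inventory ≈ 286 cases

Annual demand D = 1,830 × 12 = 21,960.
EOQ = √(2DS/H) = √(2 × 21,960 × 222 / 29.7) ≈ 572.97.
Average inventory = Q*/2 ≈ 572.97 / 2 = 286.483.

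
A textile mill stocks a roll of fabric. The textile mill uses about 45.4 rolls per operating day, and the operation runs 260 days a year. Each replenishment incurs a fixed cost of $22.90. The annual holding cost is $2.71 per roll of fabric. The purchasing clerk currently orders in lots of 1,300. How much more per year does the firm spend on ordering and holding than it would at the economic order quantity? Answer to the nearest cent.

Extra cost ≈ $759.02 per year

Annual demand D = 45.4 × 260 = 11,804.
EOQ = √(2DS/H) = √(2 × 11,804 × 22.9 / 2.71) ≈ 446.65.
Cost at Q* = (D/Q*)S + (Q*/2)H = √(2DSH) ≈ $1,210.41.
Cost at Q = 1,300: (11,804/1,300)×22.9 + (1,300/2)×2.71 = $207.93 + $1,761.50 = $1,969.43.
Excess = $1,969.43 − $1,210.41 = $759.02.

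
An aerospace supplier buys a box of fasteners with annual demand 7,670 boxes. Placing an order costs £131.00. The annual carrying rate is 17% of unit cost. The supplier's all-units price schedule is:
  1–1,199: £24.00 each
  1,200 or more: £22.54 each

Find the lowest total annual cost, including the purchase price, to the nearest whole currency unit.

TC* ≈ £176,018

Holding cost per unit per year at price C is H = 0.17·C.
Evaluate total cost at each tier's feasible EOQ or, if the EOQ is below the tier, at the tier's minimum quantity.
EOQ at £24.00 = 701.8 (feasible in tier 1): TC = 7,670×£24.00 + (7,670/701.8)×131 + (701.8/2)×0.17×£24.00 = £186,943.38.
EOQ at £22.54 = 724.2 < 1200, so use break Q=1200: TC = 7,670×£22.54 + (7,670/1200.0)×131 + (1200.0/2)×0.17×£22.54 = £176,018.19.
Lowest total cost among the candidates is at Q = 1200.0.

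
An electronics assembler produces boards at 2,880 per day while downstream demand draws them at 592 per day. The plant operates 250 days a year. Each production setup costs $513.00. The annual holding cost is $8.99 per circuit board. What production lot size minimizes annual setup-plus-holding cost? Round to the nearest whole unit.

Q* ≈ 4,611 boards

Annual demand D = 592 × 250 = 148,000.
Production build-up factor (1 − d/p) = 1 − 592/2,880 = 0.7944.
Q* = √(2DS / (H(1 − d/p))) = √(2 × 148,000 × 513 / (8.99 × 0.7944)).
= √(151,848,000 / 7.1421) ≈ 4610.977.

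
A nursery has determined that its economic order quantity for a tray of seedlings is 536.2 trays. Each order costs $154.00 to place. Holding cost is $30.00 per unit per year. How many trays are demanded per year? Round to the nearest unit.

Squaring Q* = √(2DS/H) gives Q*² = 2DS/H.
From Q* = √(2DS/H): D = Q*²H / (2S) = 536.2² × 30 / (2 × 154) = 28004.264.

D ≈ 28,004 trays per year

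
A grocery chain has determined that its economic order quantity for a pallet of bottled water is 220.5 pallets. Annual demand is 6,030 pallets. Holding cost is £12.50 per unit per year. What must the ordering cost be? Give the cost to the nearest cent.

Squaring Q* = √(2DS/H) gives Q*² = 2DS/H.
From Q* = √(2DS/H): S = Q*²H / (2D) = 220.5² × 12.5 / (2 × 6,030) = 50.3941.

S ≈ £50.39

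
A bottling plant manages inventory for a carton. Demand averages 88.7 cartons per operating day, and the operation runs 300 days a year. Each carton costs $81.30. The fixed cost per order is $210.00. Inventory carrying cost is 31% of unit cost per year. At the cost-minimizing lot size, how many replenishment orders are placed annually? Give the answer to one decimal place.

Annual demand D = 88.7 × 300 = 26,610.
Holding cost H = 0.31 × $81.30 = $25.2030 per unit per year.
Q* = √(2DS/H) = √(2 × 26,610 × 210 / 25.203) ≈ 665.92.
Orders per year = D / Q* = 26,610 / 665.92 ≈ 39.960.

N ≈ 40.0 orders per year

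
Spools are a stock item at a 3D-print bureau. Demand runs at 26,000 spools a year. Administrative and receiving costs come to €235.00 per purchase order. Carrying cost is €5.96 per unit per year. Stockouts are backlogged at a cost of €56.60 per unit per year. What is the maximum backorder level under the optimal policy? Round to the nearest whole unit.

S* ≈ 143 spools

With planned backorders, Q* = √(2DS/H) · √((H+B)/B).
√(2DS/H) = √(2 × 26,000 × 235 / 5.96) = 1431.899.
√((H+B)/B) = √((5.96+56.6)/56.6) = 1.0513.
Q* ≈ 1505.402.
S* = Q* · H/(H+B) = 1505.402 × 5.96/62.56 ≈ 143.417.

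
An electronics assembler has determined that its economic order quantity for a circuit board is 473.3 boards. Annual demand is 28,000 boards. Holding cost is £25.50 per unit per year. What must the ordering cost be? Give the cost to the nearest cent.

S ≈ £102.01

Invert the EOQ relation Q*² = 2DS/H.
From Q* = √(2DS/H): S = Q*²H / (2D) = 473.3² × 25.5 / (2 × 28,000) = 102.0059.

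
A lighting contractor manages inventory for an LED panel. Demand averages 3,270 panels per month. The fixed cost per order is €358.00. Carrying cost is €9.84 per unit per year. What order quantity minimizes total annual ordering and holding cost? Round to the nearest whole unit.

Annual demand D = 3,270 × 12 = 39,240.
EOQ = √(2DS / H) = √(2 × 39,240 × 358 / 9.84).
= √(28,095,840 / 9.84) = √2,855,268.2927 ≈ 1689.754.

Q* ≈ 1,690 panels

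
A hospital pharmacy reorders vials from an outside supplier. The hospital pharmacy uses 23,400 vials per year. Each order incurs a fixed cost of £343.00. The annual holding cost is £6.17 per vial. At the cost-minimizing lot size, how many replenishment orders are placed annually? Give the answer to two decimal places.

The optimal lot size = √(2DS/H) = √(2 × 23,400 × 343 / 6.17) ≈ 1612.97.
Orders per year = D / Q* = 23,400 / 1612.97 ≈ 14.507.

N ≈ 14.51 orders per year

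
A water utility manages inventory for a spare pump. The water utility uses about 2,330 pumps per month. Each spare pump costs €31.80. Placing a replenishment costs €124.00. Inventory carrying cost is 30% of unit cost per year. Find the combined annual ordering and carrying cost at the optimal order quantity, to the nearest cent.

Annual demand D = 2,330 × 12 = 27,960.
Holding cost H = 0.30 × €31.80 = €9.5400 per unit per year.
The optimal lot size = √(2DS/H) = √(2 × 27,960 × 124 / 9.54) ≈ 852.55.
At the optimum the two cost components are equal, so total cost = 2·(Q*/2)H = Q*·H.
Minimum total = √(2DSH) = √(2 × 27,960 × 124 × 9.54) ≈ 8133.334.

TC* ≈ €8,133.33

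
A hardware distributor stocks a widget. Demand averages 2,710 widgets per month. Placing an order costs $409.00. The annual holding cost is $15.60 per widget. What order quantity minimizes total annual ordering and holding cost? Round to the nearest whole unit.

Annual demand D = 2,710 × 12 = 32,520.
EOQ = √(2DS / H) = √(2 × 32,520 × 409 / 15.6).
= √(26,601,360 / 15.6) = √1,705,215.3846 ≈ 1305.839.

Q* ≈ 1,306 widgets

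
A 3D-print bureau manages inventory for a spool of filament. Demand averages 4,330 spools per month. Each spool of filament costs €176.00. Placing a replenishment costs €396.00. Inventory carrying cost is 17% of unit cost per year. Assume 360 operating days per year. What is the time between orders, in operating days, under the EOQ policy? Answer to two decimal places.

T ≈ 8.13 days

Annual demand D = 4,330 × 12 = 51,960.
Holding cost H = 0.17 × €176.00 = €29.9200 per unit per year.
EOQ = √(2DS/H) = √(2 × 51,960 × 396 / 29.92) ≈ 1172.78.
Cycle time = Q*/D × 360 = 1172.78 / 51,960 × 360 ≈ 8.125 days.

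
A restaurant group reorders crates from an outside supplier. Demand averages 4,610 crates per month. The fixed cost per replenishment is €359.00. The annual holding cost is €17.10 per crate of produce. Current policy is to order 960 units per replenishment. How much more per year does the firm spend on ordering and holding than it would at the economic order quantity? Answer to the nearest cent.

Annual demand D = 4,610 × 12 = 55,320.
EOQ = √(2DS/H) = √(2 × 55,320 × 359 / 17.1) ≈ 1524.07.
Cost at Q* = (D/Q*)S + (Q*/2)H = √(2DSH) ≈ €26,061.62.
Cost at Q = 960: (55,320/960)×359 + (960/2)×17.1 = €20,687.38 + €8,208.00 = €28,895.38.
Excess = €28,895.38 − €26,061.62 = €2,833.76.

Extra cost ≈ €2,833.76 per year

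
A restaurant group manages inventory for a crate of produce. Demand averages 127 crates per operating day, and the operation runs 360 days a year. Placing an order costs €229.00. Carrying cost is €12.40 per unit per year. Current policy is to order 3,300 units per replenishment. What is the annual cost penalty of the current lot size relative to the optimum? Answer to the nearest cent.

Extra cost ≈ €7,518.94 per year

Annual demand D = 127 × 360 = 45,720.
EOQ = √(2DS/H) = √(2 × 45,720 × 229 / 12.4) ≈ 1299.50.
Cost at Q* = (D/Q*)S + (Q*/2)H = √(2DSH) ≈ €16,113.75.
Cost at Q = 3,300: (45,720/3,300)×229 + (3,300/2)×12.4 = €3,172.69 + €20,460.00 = €23,632.69.
Excess = €23,632.69 − €16,113.75 = €7,518.94.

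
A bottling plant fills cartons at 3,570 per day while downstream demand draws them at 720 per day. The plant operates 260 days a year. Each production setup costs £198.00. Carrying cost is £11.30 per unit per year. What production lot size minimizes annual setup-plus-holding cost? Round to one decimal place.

Q* ≈ 2,866.6 cartons

Annual demand D = 720 × 260 = 187,200.
Production build-up factor (1 − d/p) = 1 − 720/3,570 = 0.7983.
Q* = √(2DS / (H(1 − d/p))) = √(2 × 187,200 × 198 / (11.3 × 0.7983)).
= √(74,131,200 / 9.021) ≈ 2866.639.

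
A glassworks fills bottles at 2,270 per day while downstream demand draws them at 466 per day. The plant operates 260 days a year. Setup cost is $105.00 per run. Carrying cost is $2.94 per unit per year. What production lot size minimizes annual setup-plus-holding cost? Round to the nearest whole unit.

Annual demand D = 466 × 260 = 121,160.
Production build-up factor (1 − d/p) = 1 − 466/2,270 = 0.7947.
Q* = √(2DS / (H(1 − d/p))) = √(2 × 121,160 × 105 / (2.94 × 0.7947)).
= √(25,443,600 / 2.3365) ≈ 3299.972.

Q* ≈ 3,300 bottles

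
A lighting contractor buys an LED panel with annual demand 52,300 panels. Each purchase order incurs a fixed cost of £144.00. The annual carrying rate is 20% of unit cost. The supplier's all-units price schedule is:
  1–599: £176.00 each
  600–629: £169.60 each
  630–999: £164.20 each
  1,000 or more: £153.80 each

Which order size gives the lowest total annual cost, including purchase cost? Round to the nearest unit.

Q* ≈ 1,000 panels

Holding cost per unit per year at price C is H = 0.20·C.
For each price level, check whether its EOQ is feasible; otherwise the best quantity at that price is the breakpoint.
Tier 1 (£176.00): EOQ = 654.1 exceeds tier's upper bound 599, so this tier is dominated.
Tier 2 (£169.60): EOQ = 666.4 exceeds tier's upper bound 629, so this tier is dominated.
EOQ at £164.20 = 677.2 (feasible in tier 3): TC = 52,300×£164.20 + (52,300/677.2)×144 + (677.2/2)×0.20×£164.20 = £8,609,900.71.
EOQ at £153.80 = 699.8 < 1000, so use break Q=1000: TC = 52,300×£153.80 + (52,300/1000.0)×144 + (1000.0/2)×0.20×£153.80 = £8,066,651.20.
Lowest total cost is £8,066,651.20 at Q = 1000.0.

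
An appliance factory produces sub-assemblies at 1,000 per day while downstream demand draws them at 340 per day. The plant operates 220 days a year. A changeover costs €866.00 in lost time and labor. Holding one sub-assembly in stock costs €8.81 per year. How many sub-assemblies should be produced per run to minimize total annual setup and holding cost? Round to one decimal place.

Annual demand D = 340 × 220 = 74,800.
Production build-up factor (1 − d/p) = 1 − 340/1,000 = 0.6600.
Q* = √(2DS / (H(1 − d/p))) = √(2 × 74,800 × 866 / (8.81 × 0.6600)).
= √(129,553,600 / 5.8146) ≈ 4720.248.

Q* ≈ 4,720.2 sub-assemblies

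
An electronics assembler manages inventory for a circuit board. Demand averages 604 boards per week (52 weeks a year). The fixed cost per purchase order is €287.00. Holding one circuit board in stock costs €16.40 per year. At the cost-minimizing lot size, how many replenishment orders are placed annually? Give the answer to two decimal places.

N ≈ 29.96 orders per year

Annual demand D = 604 × 52 = 31,408.
Q* = √(2DS/H) = √(2 × 31,408 × 287 / 16.4) ≈ 1048.47.
Orders per year = D / Q* = 31,408 / 1048.47 ≈ 29.956.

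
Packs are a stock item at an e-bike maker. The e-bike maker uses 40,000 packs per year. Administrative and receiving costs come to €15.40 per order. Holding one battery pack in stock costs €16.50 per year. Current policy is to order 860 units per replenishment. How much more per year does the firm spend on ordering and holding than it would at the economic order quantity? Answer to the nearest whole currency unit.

Extra cost ≈ €3,303 per year

EOQ = √(2DS/H) = √(2 × 40,000 × 15.4 / 16.5) ≈ 273.25.
Cost at Q* = (D/Q*)S + (Q*/2)H = √(2DSH) ≈ €4,508.66.
Cost at Q = 860: (40,000/860)×15.4 + (860/2)×16.5 = €716.28 + €7,095.00 = €7,811.28.
Excess = €7,811.28 − €4,508.66 = €3,302.62.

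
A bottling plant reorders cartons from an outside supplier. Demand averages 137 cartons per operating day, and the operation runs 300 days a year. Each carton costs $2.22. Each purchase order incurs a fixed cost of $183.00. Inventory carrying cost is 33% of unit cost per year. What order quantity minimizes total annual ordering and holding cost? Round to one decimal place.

Q* ≈ 4,531.4 cartons

Annual demand D = 137 × 300 = 41,100.
Holding cost H = 0.33 × $2.22 = $0.7326 per unit per year.
EOQ = √(2DS / H) = √(2 × 41,100 × 183 / 0.7326).
= √(15,042,600 / 0.7326) = √20,533,169.5332 ≈ 4531.354.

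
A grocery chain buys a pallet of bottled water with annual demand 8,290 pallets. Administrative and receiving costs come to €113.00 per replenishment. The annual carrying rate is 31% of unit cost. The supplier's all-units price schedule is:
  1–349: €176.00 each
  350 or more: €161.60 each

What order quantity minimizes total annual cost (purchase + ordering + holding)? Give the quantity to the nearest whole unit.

Holding cost per unit per year at price C is H = 0.31·C.
For each price level, check whether its EOQ is feasible; otherwise the best quantity at that price is the breakpoint.
EOQ at €176.00 = 185.3 (feasible in tier 1): TC = 8,290×€176.00 + (8,290/185.3)×113 + (185.3/2)×0.31×€176.00 = €1,469,150.41.
EOQ at €161.60 = 193.4 < 350, so use break Q=350: TC = 8,290×€161.60 + (8,290/350.0)×113 + (350.0/2)×0.31×€161.60 = €1,351,107.29.
Lowest total cost is €1,351,107.29 at Q = 350.0.

Q* ≈ 350 pallets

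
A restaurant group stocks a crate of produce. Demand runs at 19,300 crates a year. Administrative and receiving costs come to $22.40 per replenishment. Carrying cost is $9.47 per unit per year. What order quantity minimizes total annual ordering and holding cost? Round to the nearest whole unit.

Q* ≈ 302 crates

EOQ = √(2DS / H) = √(2 × 19,300 × 22.4 / 9.47).
= √(864,640 / 9.47) = √91,303.0623 ≈ 302.164.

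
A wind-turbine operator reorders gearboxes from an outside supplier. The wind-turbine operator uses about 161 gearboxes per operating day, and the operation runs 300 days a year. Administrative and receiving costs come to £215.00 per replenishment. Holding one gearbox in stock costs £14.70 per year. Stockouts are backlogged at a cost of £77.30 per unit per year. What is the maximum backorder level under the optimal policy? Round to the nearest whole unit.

Annual demand D = 161 × 300 = 48,300.
With planned backorders, Q* = √(2DS/H) · √((H+B)/B).
√(2DS/H) = √(2 × 48,300 × 215 / 14.7) = 1188.637.
√((H+B)/B) = √((14.7+77.3)/77.3) = 1.0909.
Q* ≈ 1296.741.
S* = Q* · H/(H+B) = 1296.741 × 14.7/92 ≈ 207.197.

S* ≈ 207 gearboxes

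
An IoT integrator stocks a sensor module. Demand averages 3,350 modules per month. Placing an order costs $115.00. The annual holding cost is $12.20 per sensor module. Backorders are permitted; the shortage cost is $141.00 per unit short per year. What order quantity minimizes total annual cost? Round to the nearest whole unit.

Annual demand D = 3,350 × 12 = 40,200.
With planned backorders, Q* = √(2DS/H) · √((H+B)/B).
√(2DS/H) = √(2 × 40,200 × 115 / 12.2) = 870.557.
√((H+B)/B) = √((12.2+141)/141) = 1.0424.
Q* ≈ 907.438.

Q* ≈ 907 modules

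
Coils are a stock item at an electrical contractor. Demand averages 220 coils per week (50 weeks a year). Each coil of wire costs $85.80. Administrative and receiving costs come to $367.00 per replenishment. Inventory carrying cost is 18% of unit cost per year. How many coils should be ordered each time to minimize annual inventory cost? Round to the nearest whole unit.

Q* ≈ 723 coils

Annual demand D = 220 × 50 = 11,000.
Holding cost H = 0.18 × $85.80 = $15.4440 per unit per year.
EOQ = √(2DS / H) = √(2 × 11,000 × 367 / 15.444).
= √(8,074,000 / 15.444) = √522,792.0228 ≈ 723.044.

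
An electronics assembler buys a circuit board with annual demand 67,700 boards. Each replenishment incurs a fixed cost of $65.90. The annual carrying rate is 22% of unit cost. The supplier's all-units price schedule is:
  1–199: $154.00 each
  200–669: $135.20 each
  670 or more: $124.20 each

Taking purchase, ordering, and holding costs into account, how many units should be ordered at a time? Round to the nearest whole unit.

Q* ≈ 670 boards

Holding cost per unit per year at price C is H = 0.22·C.
Evaluate total cost at each tier's feasible EOQ or, if the EOQ is below the tier, at the tier's minimum quantity.
Tier 1 ($154.00): EOQ = 513.2 exceeds tier's upper bound 199, so this tier is dominated.
EOQ at $135.20 = 547.7 (feasible in tier 2): TC = 67,700×$135.20 + (67,700/547.7)×65.9 + (547.7/2)×0.22×$135.20 = $9,169,331.15.
EOQ at $124.20 = 571.5 < 670, so use break Q=670: TC = 67,700×$124.20 + (67,700/670.0)×65.9 + (670.0/2)×0.22×$124.20 = $8,424,152.39.
Lowest total cost is $8,424,152.39 at Q = 670.0.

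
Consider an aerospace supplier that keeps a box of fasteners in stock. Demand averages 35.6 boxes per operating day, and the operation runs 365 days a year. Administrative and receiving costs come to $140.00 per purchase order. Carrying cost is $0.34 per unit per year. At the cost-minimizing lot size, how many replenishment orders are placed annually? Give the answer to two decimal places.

N ≈ 3.97 orders per year

Annual demand D = 35.6 × 365 = 12,994.
Q* = √(2DS/H) = √(2 × 12,994 × 140 / 0.34) ≈ 3271.23.
Orders per year = D / Q* = 12,994 / 3271.23 ≈ 3.972.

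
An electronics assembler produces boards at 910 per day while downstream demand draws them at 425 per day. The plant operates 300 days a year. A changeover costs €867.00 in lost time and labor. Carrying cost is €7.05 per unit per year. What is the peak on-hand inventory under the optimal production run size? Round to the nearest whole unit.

I_max ≈ 4,088 boards

Annual demand D = 425 × 300 = 127,500.
Production build-up factor (1 − d/p) = 1 − 425/910 = 0.5330.
Q* = √(2DS / (H(1 − d/p))) = √(2 × 127,500 × 867 / (7.05 × 0.5330)).
= √(221,085,000 / 3.7574) ≈ 7670.698.
Maximum inventory = Q*(1 − d/p) = 7670.698 × 0.5330 ≈ 4088.229.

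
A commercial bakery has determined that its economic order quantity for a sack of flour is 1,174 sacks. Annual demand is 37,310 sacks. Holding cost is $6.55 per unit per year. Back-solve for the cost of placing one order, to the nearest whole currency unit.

S ≈ $121

Invert the EOQ relation Q*² = 2DS/H.
From Q* = √(2DS/H): S = Q*²H / (2D) = 1,174² × 6.55 / (2 × 37,310) = 120.9824.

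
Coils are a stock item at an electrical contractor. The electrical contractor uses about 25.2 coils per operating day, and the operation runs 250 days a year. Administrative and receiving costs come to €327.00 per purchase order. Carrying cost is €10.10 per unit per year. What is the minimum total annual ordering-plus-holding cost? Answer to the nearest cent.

TC* ≈ €6,450.89

Annual demand D = 25.2 × 250 = 6,300.
The optimal lot size = √(2DS/H) = √(2 × 6,300 × 327 / 10.1) ≈ 638.70.
At Q*, ordering cost (D/Q*)S equals holding cost (Q*/2)H, each = √(DSH/2).
Minimum total = √(2DSH) = √(2 × 6,300 × 327 × 10.1) ≈ 6450.893.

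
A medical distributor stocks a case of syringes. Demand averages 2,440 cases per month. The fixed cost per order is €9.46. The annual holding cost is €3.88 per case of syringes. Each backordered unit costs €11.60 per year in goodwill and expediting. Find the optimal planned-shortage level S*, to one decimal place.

S* ≈ 109.4 cases

Annual demand D = 2,440 × 12 = 29,280.
With planned backorders, Q* = √(2DS/H) · √((H+B)/B).
√(2DS/H) = √(2 × 29,280 × 9.46 / 3.88) = 377.859.
√((H+B)/B) = √((3.88+11.6)/11.6) = 1.1552.
Q* ≈ 436.502.
S* = Q* · H/(H+B) = 436.502 × 3.88/15.48 ≈ 109.408.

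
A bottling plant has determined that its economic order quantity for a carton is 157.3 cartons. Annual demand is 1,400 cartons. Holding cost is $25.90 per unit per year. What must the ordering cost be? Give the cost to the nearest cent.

Invert the EOQ relation Q*² = 2DS/H.
From Q* = √(2DS/H): S = Q*²H / (2D) = 157.3² × 25.9 / (2 × 1,400) = 228.8754.

S ≈ $228.88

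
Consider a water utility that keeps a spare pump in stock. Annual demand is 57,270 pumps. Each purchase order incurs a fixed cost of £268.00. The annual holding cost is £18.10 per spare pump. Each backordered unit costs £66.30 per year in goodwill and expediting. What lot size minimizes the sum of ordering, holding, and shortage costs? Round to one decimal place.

Q* ≈ 1,469.3 pumps

With planned backorders, Q* = √(2DS/H) · √((H+B)/B).
√(2DS/H) = √(2 × 57,270 × 268 / 18.1) = 1302.287.
√((H+B)/B) = √((18.1+66.3)/66.3) = 1.1283.
Q* ≈ 1469.336.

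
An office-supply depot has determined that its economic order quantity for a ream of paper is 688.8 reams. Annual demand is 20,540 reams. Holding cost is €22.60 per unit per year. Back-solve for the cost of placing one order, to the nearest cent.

The basic EOQ model gives Q* = √(2DS/H); rearrange for the unknown.
From Q* = √(2DS/H): S = Q*²H / (2D) = 688.8² × 22.6 / (2 × 20,540) = 261.0143.

S ≈ €261.01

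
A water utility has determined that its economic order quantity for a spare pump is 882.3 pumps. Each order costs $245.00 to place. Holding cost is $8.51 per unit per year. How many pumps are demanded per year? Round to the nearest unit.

D ≈ 13,520 pumps per year

Squaring Q* = √(2DS/H) gives Q*² = 2DS/H.
From Q* = √(2DS/H): D = Q*²H / (2S) = 882.3² × 8.51 / (2 × 245) = 13519.668.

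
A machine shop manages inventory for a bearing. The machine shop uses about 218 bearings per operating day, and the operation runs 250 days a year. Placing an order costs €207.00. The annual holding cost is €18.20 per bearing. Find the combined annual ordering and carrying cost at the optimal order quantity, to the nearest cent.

TC* ≈ €20,264.42

Annual demand D = 218 × 250 = 54,500.
Q* = √(2DS/H) = √(2 × 54,500 × 207 / 18.2) ≈ 1113.43.
At the optimum the two cost components are equal, so total cost = 2·(Q*/2)H = Q*·H.
Minimum total = √(2DSH) = √(2 × 54,500 × 207 × 18.2) ≈ 20264.417.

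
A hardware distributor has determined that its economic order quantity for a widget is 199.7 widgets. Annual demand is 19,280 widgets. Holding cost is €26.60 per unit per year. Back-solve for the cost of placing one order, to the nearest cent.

S ≈ €27.51

Invert the EOQ relation Q*² = 2DS/H.
From Q* = √(2DS/H): S = Q*²H / (2D) = 199.7² × 26.6 / (2 × 19,280) = 27.5106.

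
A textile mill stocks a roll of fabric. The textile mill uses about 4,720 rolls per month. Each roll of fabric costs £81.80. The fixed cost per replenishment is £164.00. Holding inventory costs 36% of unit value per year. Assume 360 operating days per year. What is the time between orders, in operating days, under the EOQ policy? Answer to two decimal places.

Annual demand D = 4,720 × 12 = 56,640.
Holding cost H = 0.36 × £81.80 = £29.4480 per unit per year.
The optimal lot size = √(2DS/H) = √(2 × 56,640 × 164 / 29.448) ≈ 794.27.
Cycle time = Q*/D × 360 = 794.27 / 56,640 × 360 ≈ 5.048 days.

T ≈ 5.05 days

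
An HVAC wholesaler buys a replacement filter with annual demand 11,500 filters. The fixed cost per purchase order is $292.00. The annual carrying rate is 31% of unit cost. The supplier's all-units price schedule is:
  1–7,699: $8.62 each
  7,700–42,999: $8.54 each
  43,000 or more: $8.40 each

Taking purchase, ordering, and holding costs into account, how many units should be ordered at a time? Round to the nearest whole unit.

Q* ≈ 1,585 filters

Holding cost per unit per year at price C is H = 0.31·C.
Candidates are each tier's EOQ (if it falls in that tier) and each price-break quantity.
EOQ at $8.62 = 1585.3 (feasible in tier 1): TC = 11,500×$8.62 + (11,500/1585.3)×292 + (1585.3/2)×0.31×$8.62 = $103,366.33.
EOQ at $8.54 = 1592.7 < 7700, so use break Q=7700: TC = 11,500×$8.54 + (11,500/7700.0)×292 + (7700.0/2)×0.31×$8.54 = $108,838.59.
EOQ at $8.40 = 1606.0 < 43000, so use break Q=43000: TC = 11,500×$8.40 + (11,500/43000.0)×292 + (43000.0/2)×0.31×$8.40 = $152,664.09.
Lowest total cost is $103,366.33 at Q = 1585.3.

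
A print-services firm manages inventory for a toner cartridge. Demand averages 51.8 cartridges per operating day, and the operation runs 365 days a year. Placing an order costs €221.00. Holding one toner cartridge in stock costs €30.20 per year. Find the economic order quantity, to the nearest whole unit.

Q* ≈ 526 cartridges

Annual demand D = 51.8 × 365 = 18,907.
EOQ = √(2DS / H) = √(2 × 18,907 × 221 / 30.2).
= √(8,356,894 / 30.2) = √276,718.3444 ≈ 526.040.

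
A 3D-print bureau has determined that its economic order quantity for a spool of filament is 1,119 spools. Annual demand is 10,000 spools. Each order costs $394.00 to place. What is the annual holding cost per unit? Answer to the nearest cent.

Invert the EOQ relation Q*² = 2DS/H.
From Q* = √(2DS/H): H = 2DS / Q*² = 2 × 10,000 × 394 / 1,119² = 6.2931.

H ≈ $6.29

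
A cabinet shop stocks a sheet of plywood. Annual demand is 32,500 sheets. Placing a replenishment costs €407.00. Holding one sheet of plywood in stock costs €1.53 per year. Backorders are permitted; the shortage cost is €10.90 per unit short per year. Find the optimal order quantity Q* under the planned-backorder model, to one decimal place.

With planned backorders, Q* = √(2DS/H) · √((H+B)/B).
√(2DS/H) = √(2 × 32,500 × 407 / 1.53) = 4158.227.
√((H+B)/B) = √((1.53+10.9)/10.9) = 1.0679.
Q* ≈ 4440.486.

Q* ≈ 4,440.5 sheets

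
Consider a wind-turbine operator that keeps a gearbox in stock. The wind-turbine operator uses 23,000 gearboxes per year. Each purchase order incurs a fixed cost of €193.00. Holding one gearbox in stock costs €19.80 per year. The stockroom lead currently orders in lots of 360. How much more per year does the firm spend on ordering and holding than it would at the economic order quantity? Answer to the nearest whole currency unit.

EOQ = √(2DS/H) = √(2 × 23,000 × 193 / 19.8) ≈ 669.61.
Cost at Q* = (D/Q*)S + (Q*/2)H = √(2DSH) ≈ €13,258.37.
Cost at Q = 360: (23,000/360)×193 + (360/2)×19.8 = €12,330.56 + €3,564.00 = €15,894.56.
Excess = €15,894.56 − €13,258.37 = €2,636.18.

Extra cost ≈ €2,636 per year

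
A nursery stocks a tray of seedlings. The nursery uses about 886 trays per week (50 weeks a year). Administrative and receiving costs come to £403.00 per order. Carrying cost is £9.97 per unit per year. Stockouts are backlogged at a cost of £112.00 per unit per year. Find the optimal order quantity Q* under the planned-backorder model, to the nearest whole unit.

Annual demand D = 886 × 50 = 44,300.
With planned backorders, Q* = √(2DS/H) · √((H+B)/B).
√(2DS/H) = √(2 × 44,300 × 403 / 9.97) = 1892.439.
√((H+B)/B) = √((9.97+112)/112) = 1.0436.
Q* ≈ 1974.874.

Q* ≈ 1,975 trays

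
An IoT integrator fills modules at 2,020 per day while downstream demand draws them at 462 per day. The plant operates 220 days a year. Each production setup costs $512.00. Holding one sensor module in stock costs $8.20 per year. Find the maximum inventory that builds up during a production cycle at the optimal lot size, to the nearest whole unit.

I_max ≈ 3,129 modules

Annual demand D = 462 × 220 = 101,640.
Production build-up factor (1 − d/p) = 1 − 462/2,020 = 0.7713.
Q* = √(2DS / (H(1 − d/p))) = √(2 × 101,640 × 512 / (8.2 × 0.7713)).
= √(104,079,360 / 6.3246) ≈ 4056.648.
Maximum inventory = Q*(1 − d/p) = 4056.648 × 0.7713 ≈ 3128.840.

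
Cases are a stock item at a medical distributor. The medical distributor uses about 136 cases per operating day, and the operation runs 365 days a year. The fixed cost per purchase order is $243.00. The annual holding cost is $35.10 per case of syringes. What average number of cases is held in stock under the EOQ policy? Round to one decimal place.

Annual demand D = 136 × 365 = 49,640.
Q* = √(2DS/H) = √(2 × 49,640 × 243 / 35.1) ≈ 829.05.
Average inventory = Q*/2 ≈ 829.05 / 2 = 414.525.

Average inventory ≈ 414.5 cases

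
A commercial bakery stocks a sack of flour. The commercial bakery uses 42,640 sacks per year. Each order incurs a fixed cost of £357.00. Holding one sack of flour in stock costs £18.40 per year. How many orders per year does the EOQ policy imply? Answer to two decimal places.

N ≈ 33.15 orders per year

Q* = √(2DS/H) = √(2 × 42,640 × 357 / 18.4) ≈ 1286.32.
Orders per year = D / Q* = 42,640 / 1286.32 ≈ 33.149.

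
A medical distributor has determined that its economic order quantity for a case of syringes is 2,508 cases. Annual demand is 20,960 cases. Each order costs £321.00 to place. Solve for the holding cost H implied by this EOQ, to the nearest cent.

H ≈ £2.14

The basic EOQ model gives Q* = √(2DS/H); rearrange for the unknown.
From Q* = √(2DS/H): H = 2DS / Q*² = 2 × 20,960 × 321 / 2,508² = 2.1393.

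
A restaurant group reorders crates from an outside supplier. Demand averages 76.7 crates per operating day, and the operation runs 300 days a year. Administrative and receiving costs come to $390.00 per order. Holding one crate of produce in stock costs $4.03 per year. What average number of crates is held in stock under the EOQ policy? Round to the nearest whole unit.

Average inventory ≈ 1,055 crates

Annual demand D = 76.7 × 300 = 23,010.
EOQ = √(2DS/H) = √(2 × 23,010 × 390 / 4.03) ≈ 2110.34.
Average inventory = Q*/2 ≈ 2110.34 / 2 = 1055.172.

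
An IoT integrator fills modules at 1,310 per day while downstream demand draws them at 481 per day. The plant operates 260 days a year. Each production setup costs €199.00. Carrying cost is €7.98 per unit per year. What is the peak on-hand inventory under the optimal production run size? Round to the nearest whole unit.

Annual demand D = 481 × 260 = 125,060.
Production build-up factor (1 − d/p) = 1 − 481/1,310 = 0.6328.
Q* = √(2DS / (H(1 − d/p))) = √(2 × 125,060 × 199 / (7.98 × 0.6328)).
= √(49,773,880 / 5.0499) ≈ 3139.480.
Maximum inventory = Q*(1 − d/p) = 3139.480 × 0.6328 ≈ 1986.739.

I_max ≈ 1,987 modules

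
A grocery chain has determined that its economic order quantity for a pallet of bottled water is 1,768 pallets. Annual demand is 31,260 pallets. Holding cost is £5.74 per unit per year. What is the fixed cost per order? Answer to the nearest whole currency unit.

Invert the EOQ relation Q*² = 2DS/H.
From Q* = √(2DS/H): S = Q*²H / (2D) = 1,768² × 5.74 / (2 × 31,260) = 286.9838.

S ≈ £287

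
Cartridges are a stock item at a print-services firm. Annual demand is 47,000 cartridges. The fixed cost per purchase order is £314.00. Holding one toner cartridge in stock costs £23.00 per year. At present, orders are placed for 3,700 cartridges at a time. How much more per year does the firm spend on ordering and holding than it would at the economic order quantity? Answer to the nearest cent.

EOQ = √(2DS/H) = √(2 × 47,000 × 314 / 23) ≈ 1132.83.
Cost at Q* = (D/Q*)S + (Q*/2)H = √(2DSH) ≈ £26,055.10.
Cost at Q = 3,700: (47,000/3,700)×314 + (3,700/2)×23 = £3,988.65 + £42,550.00 = £46,538.65.
Excess = £46,538.65 − £26,055.10 = £20,483.55.

Extra cost ≈ £20,483.55 per year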